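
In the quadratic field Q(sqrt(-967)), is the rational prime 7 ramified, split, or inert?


K = Q(sqrt(-967)). Since d mod 4 = 1, disc(K) = -967.
Check p | disc: -967 mod 7 = 6.
p does not divide disc. Compute Legendre symbol (d/p):
6^((7-1)/2) mod 7 = -1
(d/p) = -1, so p is inert: (p) stays prime with e=1, f=2, g=1.
Therefore p is inert.

inert


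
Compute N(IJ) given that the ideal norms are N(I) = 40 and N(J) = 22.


N(IJ) = N(I) * N(J)
= 40 * 22
= 880

880


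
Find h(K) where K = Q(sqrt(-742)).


K = Q(sqrt(-742)). d mod 4 = 2, so D = disc(K) = 4d = -2968
h(K) equals the number of primitive reduced positive-definite forms (a, b, c) = a*x^2 + b*x*y + c*y^2 with b^2 - 4ac = D,
where reduced means |b| <= a <= c, with b >= 0 whenever |b| = a or a = c, and primitive means gcd(a, b, c) = 1.
Reduced forces 3a^2 <= |D| = 2968, so 1 <= a <= 31; b must have the parity of D, and c = (b^2 - D)/(4a) must be an integer >= a.
Enumerate a = 1..31, b in [-a, a]:
  a=1: (1, 0, 742)  [1]
  a=2: (2, 0, 371)  [1]
  a=3..6: none
  a=7: (7, 0, 106)  [1]
  a=8..12: none
  a=13: (13, -10, 59), (13, 10, 59)  [2]
  a=14: (14, 0, 53)  [1]
  a=15..25: none
  a=26: (26, -16, 31), (26, 16, 31)  [2]
  a=27..31: none
Total reduced forms: 1 + 1 + 1 + 2 + 1 + 2 = 8
h = 8

8


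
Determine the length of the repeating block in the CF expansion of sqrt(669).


Run the CF algorithm for sqrt(669).
a_0 = floor(sqrt(669)) = 25; set m_0=0, q_0=1.
Recurrence: m' = q*a - m,  q' = (d - m'^2)/q,  a' = floor((a_0 + m')/q').
  step 1: m=25, q=44, a=1
  step 2: m=19, q=7, a=6
  step 3: m=23, q=20, a=2
  step 4: m=17, q=19, a=2
  step 5: m=21, q=12, a=3
  step 6: m=15, q=37, a=1
  step 7: m=22, q=5, a=9
  step 8: m=23, q=28, a=1
  step 9: m=5, q=23, a=1
  step 10: m=18, q=15, a=2
  step 11: m=12, q=35, a=1
  step 12: m=23, q=4, a=12
  step 13: m=25, q=11, a=4
  step 14: m=19, q=28, a=1
  step 15: m=9, q=21, a=1
  step 16: m=12, q=25, a=1
  step 17: m=13, q=20, a=1
  step 18: m=7, q=31, a=1
  step 19: m=24, q=3, a=16
  step 20: m=24, q=31, a=1
  step 21: m=7, q=20, a=1
  step 22: m=13, q=25, a=1
  step 23: m=12, q=21, a=1
  step 24: m=9, q=28, a=1
  step 25: m=19, q=11, a=4
  step 26: m=25, q=4, a=12
  step 27: m=23, q=35, a=1
  step 28: m=12, q=15, a=2
  step 29: m=18, q=23, a=1
  step 30: m=5, q=28, a=1
  step 31: m=23, q=5, a=9
  step 32: m=22, q=37, a=1
  step 33: m=15, q=12, a=3
  step 34: m=21, q=19, a=2
  step 35: m=17, q=20, a=2
  step 36: m=23, q=7, a=6
  step 37: m=19, q=44, a=1
  step 38: m=25, q=1, a=50
a_38 = 2*a_0 = 50, so the period closes here.
sqrt(669) = [25; 1, 6, 2, 2, 3, 1, 9, 1, 1, 2, 1, 12, 4, 1, 1, 1, 1, 1, 16, 1, 1, 1, 1, 1, 4, 12, 1, 2, 1, 1, 9, 1, 3, 2, 2, 6, 1, 50]
Period length = 38

38


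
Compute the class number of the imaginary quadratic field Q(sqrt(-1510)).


K = Q(sqrt(-1510)). d mod 4 = 2, so D = disc(K) = 4d = -6040
h(K) equals the number of primitive reduced positive-definite forms (a, b, c) = a*x^2 + b*x*y + c*y^2 with b^2 - 4ac = D,
where reduced means |b| <= a <= c, with b >= 0 whenever |b| = a or a = c, and primitive means gcd(a, b, c) = 1.
Reduced forces 3a^2 <= |D| = 6040, so 1 <= a <= 44; b must have the parity of D, and c = (b^2 - D)/(4a) must be an integer >= a.
Enumerate a = 1..44, b in [-a, a]:
  a=1: (1, 0, 1510)  [1]
  a=2: (2, 0, 755)  [1]
  a=3..4: none
  a=5: (5, 0, 302)  [1]
  a=6: none
  a=7: (7, -6, 217), (7, 6, 217)  [2]
  a=8..9: none
  a=10: (10, 0, 151)  [1]
  a=11..13: none
  a=14: (14, -8, 109), (14, 8, 109)  [2]
  a=15..22: none
  a=23: (23, -20, 70), (23, 20, 70)  [2]
  a=24..30: none
  a=31: (31, -6, 49), (31, 6, 49)  [2]
  a=32..34: none
  a=35: (35, -20, 46), (35, 20, 46)  [2]
  a=36: none
  a=37: (37, -18, 43), (37, 18, 43)  [2]
  a=38..44: none
Total reduced forms: 1 + 1 + 1 + 2 + 1 + 2 + 2 + 2 + 2 + 2 = 16
h = 16

16


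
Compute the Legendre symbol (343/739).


p = 739 is prime, so compute (343/739) with the reciprocity algorithm (Jacobi-symbol steps: pull out 2s via (2/n), flip via reciprocity, reduce):
  reciprocity: (343/739) -> -(739/343)
  reduce: (53/343)
  reciprocity: (53/343) -> +(343/53)
  reduce: (25/53)
  reciprocity: (25/53) -> +(53/25)
  reduce: (3/25)
  reciprocity: (3/25) -> +(25/3)
  reduce: (1/3)
  (1/3) = 1
Product of signs = -1
(343/739) = -1

-1


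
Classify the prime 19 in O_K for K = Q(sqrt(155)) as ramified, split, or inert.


K = Q(sqrt(155)). Since d mod 4 = 3, disc(K) = 620.
Check p | disc: 620 mod 19 = 12.
p does not divide disc. Compute Legendre symbol (d/p):
3^((19-1)/2) mod 19 = -1
(d/p) = -1, so p is inert: (p) stays prime with e=1, f=2, g=1.
Therefore p is inert.

inert


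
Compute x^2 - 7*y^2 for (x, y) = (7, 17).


x^2 - d*y^2
= 7^2 - 7*17^2
= 49 - 2023
= -1974

-1974


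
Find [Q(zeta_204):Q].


The degree equals Euler's totient phi(204).
204 = 2^2 * 3 * 17
phi(204) = 64

64


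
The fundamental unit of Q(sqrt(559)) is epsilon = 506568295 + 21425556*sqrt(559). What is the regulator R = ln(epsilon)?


epsilon = 506568295 + 21425556*sqrt(559)
= 1.0131e+09
R = ln(1.0131e+09)
= 20.7363

20.7363


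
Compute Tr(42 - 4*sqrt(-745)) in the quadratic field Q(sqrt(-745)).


Tr(a + b*sqrt(d)) = (a + b*sqrt(d)) + (a - b*sqrt(d)) = 2a
= 2 * (42)
= 84

84


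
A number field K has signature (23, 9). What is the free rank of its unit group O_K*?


By Dirichlet's unit theorem:
rank = r1 + r2 - 1
= 23 + 9 - 1
= 31

31


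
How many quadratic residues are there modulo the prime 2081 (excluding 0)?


For prime p, the number of non-zero quadratic residues is (p-1)/2.
= (2081-1)/2
= 1040

1040


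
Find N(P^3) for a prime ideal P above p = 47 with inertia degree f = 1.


N(P^a) = p^(a*f)
= 47^(3*1)
= 47^3
= 103823

103823


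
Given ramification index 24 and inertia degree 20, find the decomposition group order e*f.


|D_P| = e * f
= 24 * 20
= 480

480


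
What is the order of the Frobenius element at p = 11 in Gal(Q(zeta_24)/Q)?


The Frobenius at p in Gal(Q(zeta_n)/Q) = (Z/nZ)* is the class of p, so its order is ord_24(11), the smallest k >= 1 with 11^k = 1 mod 24.
n = 24 = 2^3 * 3, phi(24) = 8; the order divides phi(n).
Divisors of 8: 1, 2, 4, 8
Repeated squaring mod 24: 11^1 = 11, 11^2 = 1, 11^4 = 1, 11^8 = 1
Test divisors in increasing order:
  k=1: 11^1 = 11 mod 24
  k=2: 11^2 = 1 mod 24  <- first divisor giving 1
Order = 2

2


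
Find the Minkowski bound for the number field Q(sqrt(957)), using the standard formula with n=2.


d = 957, d mod 4 = 1, so disc(K) = d = 957; |disc(K)| = 957
Real quadratic field, so n = 2, s = r2 = 0, r1 = 2
M = (n!/n^n) * (4/pi)^s * sqrt(|disc(K)|) = (2!/2^2) * (4/pi)^0 * sqrt(957)
= 0.5 * 1.000000 * 30.935417
= 15.4677

15.4677


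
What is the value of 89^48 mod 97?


p = 97 is prime and the exponent is (p-1)/2 = 48, so by Euler's criterion 89^48 = (89/97) = +1 or -1 mod 97.
Compute by square-and-multiply:
  48 = 32 + 16 (binary 110000)
  Repeated squaring mod 97: 89^1 = 89, 89^2 = 64, 89^4 = 22, 89^8 = 96, 89^16 = 1, 89^32 = 1
  89^48 = 89^32 * 89^16 = 1 * 1 mod 97
    1 * 1 = 1 = 1 mod 97
  89^48 = 1 mod 97
Result 1: 89 is a quadratic residue mod 97.
89^48 mod 97 = 1

1


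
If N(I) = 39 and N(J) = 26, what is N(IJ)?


N(IJ) = N(I) * N(J)
= 39 * 26
= 1014

1014


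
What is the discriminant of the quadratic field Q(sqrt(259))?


For K = Q(sqrt(d)) with d squarefree: disc(K) = d if d = 1 mod 4, and disc(K) = 4d if d = 2 or 3 mod 4.
Here d = 259, and d mod 4 = 3.
d = 3 mod 4, not 1 (O_K = Z[sqrt(d)]), so disc(K) = 4d = 4 * (259) = 1036

1036


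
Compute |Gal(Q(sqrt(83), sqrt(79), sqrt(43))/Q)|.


The 3 square roots of distinct primes are multiplicatively independent over Q,
so [K:Q] = 2^3 and Gal(K/Q) is isomorphic to (Z/2Z)^3.
|Gal| = 2^3 = 8

8


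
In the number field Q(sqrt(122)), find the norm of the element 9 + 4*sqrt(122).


N(a + b*sqrt(d)) = a^2 - d*b^2
= (9)^2 - (122)*(4)^2
= 81 - 1952
= -1871

-1871


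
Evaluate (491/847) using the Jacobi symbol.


Compute (491/847) via quadratic reciprocity:
  reciprocity: (491/847) -> -(847/491)
  reduce: (356/491)
  pull out 2: (2/491) = -1  (since 491 mod 8 = 3)
  pull out 2: (2/491) = -1  (since 491 mod 8 = 3)
  reciprocity: (89/491) -> +(491/89)
  reduce: (46/89)
  pull out 2: (2/89) = +1  (since 89 mod 8 = 1)
  reciprocity: (23/89) -> +(89/23)
  reduce: (20/23)
  pull out 2: (2/23) = +1  (since 23 mod 8 = 7)
  pull out 2: (2/23) = +1  (since 23 mod 8 = 7)
  reciprocity: (5/23) -> +(23/5)
  reduce: (3/5)
  reciprocity: (3/5) -> +(5/3)
  reduce: (2/3)
  pull out 2: (2/3) = -1  (since 3 mod 8 = 3)
  (1/3) = 1
Product of signs = 1

1


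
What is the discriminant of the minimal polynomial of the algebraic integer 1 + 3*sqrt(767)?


The element 1 + 3*sqrt(767) has minimal polynomial:
x^2 - 2*x - 6902
Discriminant = (-2)^2 - 4*(-6902)
= 4 + 27608
= 27612

27612


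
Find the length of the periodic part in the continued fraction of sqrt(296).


Run the CF algorithm for sqrt(296).
a_0 = floor(sqrt(296)) = 17; set m_0=0, q_0=1.
Recurrence: m' = q*a - m,  q' = (d - m'^2)/q,  a' = floor((a_0 + m')/q').
  step 1: m=17, q=7, a=4
  step 2: m=11, q=25, a=1
  step 3: m=14, q=4, a=7
  step 4: m=14, q=25, a=1
  step 5: m=11, q=7, a=4
  step 6: m=17, q=1, a=34
a_6 = 2*a_0 = 34, so the period closes here.
sqrt(296) = [17; 4, 1, 7, 1, 4, 34]
Period length = 6

6


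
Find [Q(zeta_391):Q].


The degree equals Euler's totient phi(391).
391 = 17 * 23
phi(391) = 352

352


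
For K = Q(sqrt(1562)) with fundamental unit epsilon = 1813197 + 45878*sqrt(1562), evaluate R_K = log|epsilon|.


epsilon = 1813197 + 45878*sqrt(1562)
= 3.6264e+06
R = ln(3.6264e+06)
= 15.1037

15.1037


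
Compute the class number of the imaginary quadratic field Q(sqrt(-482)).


K = Q(sqrt(-482)). d mod 4 = 2, so D = disc(K) = 4d = -1928
h(K) equals the number of primitive reduced positive-definite forms (a, b, c) = a*x^2 + b*x*y + c*y^2 with b^2 - 4ac = D,
where reduced means |b| <= a <= c, with b >= 0 whenever |b| = a or a = c, and primitive means gcd(a, b, c) = 1.
Reduced forces 3a^2 <= |D| = 1928, so 1 <= a <= 25; b must have the parity of D, and c = (b^2 - D)/(4a) must be an integer >= a.
Enumerate a = 1..25, b in [-a, a]:
  a=1: (1, 0, 482)  [1]
  a=2: (2, 0, 241)  [1]
  a=3: (3, -2, 161), (3, 2, 161)  [2]
  a=4..5: none
  a=6: (6, -4, 81), (6, 4, 81)  [2]
  a=7: (7, -2, 69), (7, 2, 69)  [2]
  a=8: none
  a=9: (9, -4, 54), (9, 4, 54)  [2]
  a=10..12: none
  a=13: (13, -10, 39), (13, 10, 39)  [2]
  a=14: (14, -12, 37), (14, 12, 37)  [2]
  a=15..17: none
  a=18: (18, -4, 27), (18, 4, 27)  [2]
  a=19..20: none
  a=21: (21, -16, 26), (21, -2, 23), (21, 2, 23), (21, 16, 26)  [4]
  a=22..25: none
Total reduced forms: 1 + 1 + 2 + 2 + 2 + 2 + 2 + 2 + 2 + 4 = 20
h = 20

20


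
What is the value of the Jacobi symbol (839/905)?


Compute (839/905) via quadratic reciprocity:
  reciprocity: (839/905) -> +(905/839)
  reduce: (66/839)
  pull out 2: (2/839) = +1  (since 839 mod 8 = 7)
  reciprocity: (33/839) -> +(839/33)
  reduce: (14/33)
  pull out 2: (2/33) = +1  (since 33 mod 8 = 1)
  reciprocity: (7/33) -> +(33/7)
  reduce: (5/7)
  reciprocity: (5/7) -> +(7/5)
  reduce: (2/5)
  pull out 2: (2/5) = -1  (since 5 mod 8 = 5)
  (1/5) = 1
Product of signs = -1

-1


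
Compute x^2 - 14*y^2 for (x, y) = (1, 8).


x^2 - d*y^2
= 1^2 - 14*8^2
= 1 - 896
= -895

-895


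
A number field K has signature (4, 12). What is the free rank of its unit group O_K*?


By Dirichlet's unit theorem:
rank = r1 + r2 - 1
= 4 + 12 - 1
= 15

15


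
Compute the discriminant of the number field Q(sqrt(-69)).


For K = Q(sqrt(d)) with d squarefree: disc(K) = d if d = 1 mod 4, and disc(K) = 4d if d = 2 or 3 mod 4.
Here d = -69, and d mod 4 = 3.
d = 3 mod 4, not 1 (O_K = Z[sqrt(d)]), so disc(K) = 4d = 4 * (-69) = -276

-276


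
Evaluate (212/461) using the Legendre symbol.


p = 461 is prime, so compute (212/461) with the reciprocity algorithm (Jacobi-symbol steps: pull out 2s via (2/n), flip via reciprocity, reduce):
  pull out 2: (2/461) = -1  (since 461 mod 8 = 5)
  pull out 2: (2/461) = -1  (since 461 mod 8 = 5)
  reciprocity: (53/461) -> +(461/53)
  reduce: (37/53)
  reciprocity: (37/53) -> +(53/37)
  reduce: (16/37)
  pull out 2: (2/37) = -1  (since 37 mod 8 = 5)
  pull out 2: (2/37) = -1  (since 37 mod 8 = 5)
  pull out 2: (2/37) = -1  (since 37 mod 8 = 5)
  pull out 2: (2/37) = -1  (since 37 mod 8 = 5)
  (1/37) = 1
Product of signs = 1
(212/461) = 1

1


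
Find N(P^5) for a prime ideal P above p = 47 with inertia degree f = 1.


N(P^a) = p^(a*f)
= 47^(5*1)
= 47^5
= 229345007

229345007


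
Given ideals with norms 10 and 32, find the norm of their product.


N(IJ) = N(I) * N(J)
= 10 * 32
= 320

320


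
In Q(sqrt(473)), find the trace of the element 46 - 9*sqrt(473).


Tr(a + b*sqrt(d)) = (a + b*sqrt(d)) + (a - b*sqrt(d)) = 2a
= 2 * (46)
= 92

92


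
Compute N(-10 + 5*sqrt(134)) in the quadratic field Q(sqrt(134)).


N(a + b*sqrt(d)) = a^2 - d*b^2
= (-10)^2 - (134)*(5)^2
= 100 - 3350
= -3250

-3250


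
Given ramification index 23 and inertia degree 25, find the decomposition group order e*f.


|D_P| = e * f
= 23 * 25
= 575

575


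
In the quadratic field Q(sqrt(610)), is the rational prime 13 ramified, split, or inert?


K = Q(sqrt(610)). Since d mod 4 = 2, disc(K) = 2440.
Check p | disc: 2440 mod 13 = 9.
p does not divide disc. Compute Legendre symbol (d/p):
12^((13-1)/2) mod 13 = 1
(d/p) = 1, so p splits: (p) = P*P' with e=1, f=1, g=2.
Therefore p is split.

split


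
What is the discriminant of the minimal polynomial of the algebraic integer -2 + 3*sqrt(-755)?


The element -2 + 3*sqrt(-755) has minimal polynomial:
x^2 + 4*x + 6799
Discriminant = (4)^2 - 4*(6799)
= 16 - 27196
= -27180

-27180


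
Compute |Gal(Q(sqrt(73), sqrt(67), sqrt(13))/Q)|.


The 3 square roots of distinct primes are multiplicatively independent over Q,
so [K:Q] = 2^3 and Gal(K/Q) is isomorphic to (Z/2Z)^3.
|Gal| = 2^3 = 8

8


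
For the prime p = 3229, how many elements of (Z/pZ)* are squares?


For prime p, the number of non-zero quadratic residues is (p-1)/2.
= (3229-1)/2
= 1614

1614


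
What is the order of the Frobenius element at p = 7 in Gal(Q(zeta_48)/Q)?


The Frobenius at p in Gal(Q(zeta_n)/Q) = (Z/nZ)* is the class of p, so its order is ord_48(7), the smallest k >= 1 with 7^k = 1 mod 48.
n = 48 = 2^4 * 3, phi(48) = 16; the order divides phi(n).
Divisors of 16: 1, 2, 4, 8, 16
Repeated squaring mod 48: 7^1 = 7, 7^2 = 1, 7^4 = 1, 7^8 = 1, 7^16 = 1
Test divisors in increasing order:
  k=1: 7^1 = 7 mod 48
  k=2: 7^2 = 1 mod 48  <- first divisor giving 1
Order = 2

2


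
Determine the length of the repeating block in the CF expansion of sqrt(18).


Run the CF algorithm for sqrt(18).
a_0 = floor(sqrt(18)) = 4; set m_0=0, q_0=1.
Recurrence: m' = q*a - m,  q' = (d - m'^2)/q,  a' = floor((a_0 + m')/q').
  step 1: m=4, q=2, a=4
  step 2: m=4, q=1, a=8
a_2 = 2*a_0 = 8, so the period closes here.
sqrt(18) = [4; 4, 8]
Period length = 2

2


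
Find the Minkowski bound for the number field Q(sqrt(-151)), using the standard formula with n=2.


d = -151, d mod 4 = 1, so disc(K) = d = -151; |disc(K)| = 151
Imaginary quadratic field, so n = 2, s = r2 = 1, r1 = 0
M = (n!/n^n) * (4/pi)^s * sqrt(|disc(K)|) = (2!/2^2) * (4/pi)^1 * sqrt(151)
= 0.5 * 1.273240 * 12.288206
= 7.8229

7.8229


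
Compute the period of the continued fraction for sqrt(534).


Run the CF algorithm for sqrt(534).
a_0 = floor(sqrt(534)) = 23; set m_0=0, q_0=1.
Recurrence: m' = q*a - m,  q' = (d - m'^2)/q,  a' = floor((a_0 + m')/q').
  step 1: m=23, q=5, a=9
  step 2: m=22, q=10, a=4
  step 3: m=18, q=21, a=1
  step 4: m=3, q=25, a=1
  step 5: m=22, q=2, a=22
  step 6: m=22, q=25, a=1
  step 7: m=3, q=21, a=1
  step 8: m=18, q=10, a=4
  step 9: m=22, q=5, a=9
  step 10: m=23, q=1, a=46
a_10 = 2*a_0 = 46, so the period closes here.
sqrt(534) = [23; 9, 4, 1, 1, 22, 1, 1, 4, 9, 46]
Period length = 10

10


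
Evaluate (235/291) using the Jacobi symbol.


Compute (235/291) via quadratic reciprocity:
  reciprocity: (235/291) -> -(291/235)
  reduce: (56/235)
  pull out 2: (2/235) = -1  (since 235 mod 8 = 3)
  pull out 2: (2/235) = -1  (since 235 mod 8 = 3)
  pull out 2: (2/235) = -1  (since 235 mod 8 = 3)
  reciprocity: (7/235) -> -(235/7)
  reduce: (4/7)
  pull out 2: (2/7) = +1  (since 7 mod 8 = 7)
  pull out 2: (2/7) = +1  (since 7 mod 8 = 7)
  (1/7) = 1
Product of signs = -1

-1


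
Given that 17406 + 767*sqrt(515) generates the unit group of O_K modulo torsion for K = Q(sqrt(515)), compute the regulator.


epsilon = 17406 + 767*sqrt(515)
= 34812.0000
R = ln(34812.0000)
= 10.4577

10.4577


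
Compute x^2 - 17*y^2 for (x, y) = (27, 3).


x^2 - d*y^2
= 27^2 - 17*3^2
= 729 - 153
= 576

576


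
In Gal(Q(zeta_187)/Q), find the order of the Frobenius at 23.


The Frobenius at p in Gal(Q(zeta_n)/Q) = (Z/nZ)* is the class of p, so its order is ord_187(23), the smallest k >= 1 with 23^k = 1 mod 187.
n = 187 = 11 * 17, phi(187) = 160; the order divides phi(n).
Divisors of 160: 1, 2, 4, 5, 8, 10, 16, 20, 32, 40, 80, 160
Repeated squaring mod 187: 23^1 = 23, 23^2 = 155, 23^4 = 89, 23^8 = 67, 23^16 = 1, 23^32 = 1, 23^64 = 1, 23^128 = 1
Test divisors in increasing order:
  k=1: 23^1 = 23 mod 187
  k=2: 23^2 = 155 mod 187
  k=4: 23^4 = 89 mod 187
  k=5: 23^5 = 89 * 23 = 177 mod 187
  k=8: 23^8 = 67 mod 187
  k=10: 23^10 = 67 * 155 = 100 mod 187
  k=16: 23^16 = 1 mod 187  <- first divisor giving 1
Order = 16

16


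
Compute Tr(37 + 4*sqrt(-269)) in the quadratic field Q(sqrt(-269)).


Tr(a + b*sqrt(d)) = (a + b*sqrt(d)) + (a - b*sqrt(d)) = 2a
= 2 * (37)
= 74

74


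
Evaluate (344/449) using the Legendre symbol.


p = 449 is prime, so compute (344/449) with the reciprocity algorithm (Jacobi-symbol steps: pull out 2s via (2/n), flip via reciprocity, reduce):
  pull out 2: (2/449) = +1  (since 449 mod 8 = 1)
  pull out 2: (2/449) = +1  (since 449 mod 8 = 1)
  pull out 2: (2/449) = +1  (since 449 mod 8 = 1)
  reciprocity: (43/449) -> +(449/43)
  reduce: (19/43)
  reciprocity: (19/43) -> -(43/19)
  reduce: (5/19)
  reciprocity: (5/19) -> +(19/5)
  reduce: (4/5)
  pull out 2: (2/5) = -1  (since 5 mod 8 = 5)
  pull out 2: (2/5) = -1  (since 5 mod 8 = 5)
  (1/5) = 1
Product of signs = -1
(344/449) = -1

-1


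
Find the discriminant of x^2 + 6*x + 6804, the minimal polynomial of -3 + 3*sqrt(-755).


The element -3 + 3*sqrt(-755) has minimal polynomial:
x^2 + 6*x + 6804
Discriminant = (6)^2 - 4*(6804)
= 36 - 27216
= -27180

-27180


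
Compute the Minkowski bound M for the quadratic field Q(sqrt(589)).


d = 589, d mod 4 = 1, so disc(K) = d = 589; |disc(K)| = 589
Real quadratic field, so n = 2, s = r2 = 0, r1 = 2
M = (n!/n^n) * (4/pi)^s * sqrt(|disc(K)|) = (2!/2^2) * (4/pi)^0 * sqrt(589)
= 0.5 * 1.000000 * 24.269322
= 12.1347

12.1347


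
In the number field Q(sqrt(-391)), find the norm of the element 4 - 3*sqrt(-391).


N(a + b*sqrt(d)) = a^2 - d*b^2
= (4)^2 - (-391)*(-3)^2
= 16 + 3519
= 3535

3535


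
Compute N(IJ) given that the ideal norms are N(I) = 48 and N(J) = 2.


N(IJ) = N(I) * N(J)
= 48 * 2
= 96

96


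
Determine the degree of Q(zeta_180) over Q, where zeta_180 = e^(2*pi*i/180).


The degree equals Euler's totient phi(180).
180 = 2^2 * 3^2 * 5
phi(180) = 48

48


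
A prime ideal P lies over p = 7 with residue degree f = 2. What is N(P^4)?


N(P^a) = p^(a*f)
= 7^(4*2)
= 7^8
= 5764801

5764801


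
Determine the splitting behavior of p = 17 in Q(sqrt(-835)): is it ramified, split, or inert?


K = Q(sqrt(-835)). Since d mod 4 = 1, disc(K) = -835.
Check p | disc: -835 mod 17 = 15.
p does not divide disc. Compute Legendre symbol (d/p):
15^((17-1)/2) mod 17 = 1
(d/p) = 1, so p splits: (p) = P*P' with e=1, f=1, g=2.
Therefore p is split.

split


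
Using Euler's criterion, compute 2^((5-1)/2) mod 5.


p = 5 is prime and the exponent is (p-1)/2 = 2, so by Euler's criterion 2^2 = (2/5) = +1 or -1 mod 5.
Compute by square-and-multiply:
  2 = 2 (binary 10)
  Repeated squaring mod 5: 2^1 = 2, 2^2 = 4
  2^2 = 4 mod 5
Result 4 = p - 1 = -1 mod 5: 2 is a quadratic non-residue mod 5. As a residue in [0, p-1] the value is 4.
2^2 mod 5 = 4

4


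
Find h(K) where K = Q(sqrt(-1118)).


K = Q(sqrt(-1118)). d mod 4 = 2, so D = disc(K) = 4d = -4472
h(K) equals the number of primitive reduced positive-definite forms (a, b, c) = a*x^2 + b*x*y + c*y^2 with b^2 - 4ac = D,
where reduced means |b| <= a <= c, with b >= 0 whenever |b| = a or a = c, and primitive means gcd(a, b, c) = 1.
Reduced forces 3a^2 <= |D| = 4472, so 1 <= a <= 38; b must have the parity of D, and c = (b^2 - D)/(4a) must be an integer >= a.
Enumerate a = 1..38, b in [-a, a]:
  a=1: (1, 0, 1118)  [1]
  a=2: (2, 0, 559)  [1]
  a=3: (3, -2, 373), (3, 2, 373)  [2]
  a=4..5: none
  a=6: (6, -4, 187), (6, 4, 187)  [2]
  a=7: (7, -6, 161), (7, 6, 161)  [2]
  a=8: none
  a=9: (9, -8, 126), (9, 8, 126)  [2]
  a=10: none
  a=11: (11, -4, 102), (11, 4, 102)  [2]
  a=12: none
  a=13: (13, 0, 86)  [1]
  a=14: (14, -8, 81), (14, 8, 81)  [2]
  a=15..16: none
  a=17: (17, -4, 66), (17, 4, 66)  [2]
  a=18: (18, -8, 63), (18, 8, 63)  [2]
  a=19..20: none
  a=21: (21, -20, 58), (21, -8, 54), (21, 8, 54), (21, 20, 58)  [4]
  a=22: (22, -4, 51), (22, 4, 51)  [2]
  a=23: (23, -6, 49), (23, 6, 49)  [2]
  a=24..25: none
  a=26: (26, 0, 43)  [1]
  a=27: (27, -8, 42), (27, 8, 42)  [2]
  a=28: none
  a=29: (29, -20, 42), (29, 20, 42)  [2]
  a=30..32: none
  a=33: (33, -26, 39), (33, -4, 34), (33, 4, 34), (33, 26, 39)  [4]
  a=34..38: none
Total reduced forms: 1 + 1 + 2 + 2 + 2 + 2 + 2 + 1 + 2 + 2 + 2 + 4 + 2 + 2 + 1 + 2 + 2 + 4 = 36
h = 36

36


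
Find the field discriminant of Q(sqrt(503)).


For K = Q(sqrt(d)) with d squarefree: disc(K) = d if d = 1 mod 4, and disc(K) = 4d if d = 2 or 3 mod 4.
Here d = 503, and d mod 4 = 3.
d = 3 mod 4, not 1 (O_K = Z[sqrt(d)]), so disc(K) = 4d = 4 * (503) = 2012

2012


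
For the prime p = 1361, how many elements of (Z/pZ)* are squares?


For prime p, the number of non-zero quadratic residues is (p-1)/2.
= (1361-1)/2
= 680

680


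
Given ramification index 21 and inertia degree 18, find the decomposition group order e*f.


|D_P| = e * f
= 21 * 18
= 378

378


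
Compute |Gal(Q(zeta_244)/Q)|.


|Gal(Q(zeta_244)/Q)| = phi(244)
= 120

120


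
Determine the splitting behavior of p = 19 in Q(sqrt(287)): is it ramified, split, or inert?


K = Q(sqrt(287)). Since d mod 4 = 3, disc(K) = 1148.
Check p | disc: 1148 mod 19 = 8.
p does not divide disc. Compute Legendre symbol (d/p):
2^((19-1)/2) mod 19 = -1
(d/p) = -1, so p is inert: (p) stays prime with e=1, f=2, g=1.
Therefore p is inert.

inert


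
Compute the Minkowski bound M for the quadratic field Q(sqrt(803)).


d = 803, d mod 4 = 3, so disc(K) = 4d = 3212; |disc(K)| = 3212
Real quadratic field, so n = 2, s = r2 = 0, r1 = 2
M = (n!/n^n) * (4/pi)^s * sqrt(|disc(K)|) = (2!/2^2) * (4/pi)^0 * sqrt(3212)
= 0.5 * 1.000000 * 56.674509
= 28.3373

28.3373


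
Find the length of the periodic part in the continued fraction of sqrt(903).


Run the CF algorithm for sqrt(903).
a_0 = floor(sqrt(903)) = 30; set m_0=0, q_0=1.
Recurrence: m' = q*a - m,  q' = (d - m'^2)/q,  a' = floor((a_0 + m')/q').
  step 1: m=30, q=3, a=20
  step 2: m=30, q=1, a=60
a_2 = 2*a_0 = 60, so the period closes here.
sqrt(903) = [30; 20, 60]
Period length = 2

2


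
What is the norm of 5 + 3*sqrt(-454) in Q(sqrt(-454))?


N(a + b*sqrt(d)) = a^2 - d*b^2
= (5)^2 - (-454)*(3)^2
= 25 + 4086
= 4111

4111


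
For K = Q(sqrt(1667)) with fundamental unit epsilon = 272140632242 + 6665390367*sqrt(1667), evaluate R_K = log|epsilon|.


epsilon = 272140632242 + 6665390367*sqrt(1667)
= 5.4428e+11
R = ln(5.4428e+11)
= 27.0227

27.0227


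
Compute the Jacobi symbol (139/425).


Compute (139/425) via quadratic reciprocity:
  reciprocity: (139/425) -> +(425/139)
  reduce: (8/139)
  pull out 2: (2/139) = -1  (since 139 mod 8 = 3)
  pull out 2: (2/139) = -1  (since 139 mod 8 = 3)
  pull out 2: (2/139) = -1  (since 139 mod 8 = 3)
  (1/139) = 1
Product of signs = -1

-1


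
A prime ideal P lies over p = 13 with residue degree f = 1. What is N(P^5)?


N(P^a) = p^(a*f)
= 13^(5*1)
= 13^5
= 371293

371293


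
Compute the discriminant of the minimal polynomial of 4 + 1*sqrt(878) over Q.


The element 4 + 1*sqrt(878) has minimal polynomial:
x^2 - 8*x - 862
Discriminant = (-8)^2 - 4*(-862)
= 64 + 3448
= 3512

3512


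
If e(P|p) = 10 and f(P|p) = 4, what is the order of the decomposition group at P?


|D_P| = e * f
= 10 * 4
= 40

40


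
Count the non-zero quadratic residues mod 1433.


For prime p, the number of non-zero quadratic residues is (p-1)/2.
= (1433-1)/2
= 716

716


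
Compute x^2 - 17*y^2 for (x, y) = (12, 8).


x^2 - d*y^2
= 12^2 - 17*8^2
= 144 - 1088
= -944

-944


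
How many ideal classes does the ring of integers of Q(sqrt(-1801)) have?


K = Q(sqrt(-1801)). d mod 4 = 3, so D = disc(K) = 4d = -7204
h(K) equals the number of primitive reduced positive-definite forms (a, b, c) = a*x^2 + b*x*y + c*y^2 with b^2 - 4ac = D,
where reduced means |b| <= a <= c, with b >= 0 whenever |b| = a or a = c, and primitive means gcd(a, b, c) = 1.
Reduced forces 3a^2 <= |D| = 7204, so 1 <= a <= 49; b must have the parity of D, and c = (b^2 - D)/(4a) must be an integer >= a.
Enumerate a = 1..49, b in [-a, a]:
  a=1: (1, 0, 1801)  [1]
  a=2: (2, 2, 901)  [1]
  a=3..4: none
  a=5: (5, -4, 361), (5, 4, 361)  [2]
  a=6..9: none
  a=10: (10, -6, 181), (10, 6, 181)  [2]
  a=11: (11, -10, 166), (11, 10, 166)  [2]
  a=12..16: none
  a=17: (17, -2, 106), (17, 2, 106)  [2]
  a=18: none
  a=19: (19, -4, 95), (19, 4, 95)  [2]
  a=20..21: none
  a=22: (22, -10, 83), (22, 10, 83)  [2]
  a=23: (23, -8, 79), (23, 8, 79)  [2]
  a=24: none
  a=25: (25, -14, 74), (25, 14, 74)  [2]
  a=26..30: none
  a=31: (31, -22, 62), (31, 22, 62)  [2]
  a=32..33: none
  a=34: (34, -2, 53), (34, 2, 53)  [2]
  a=35..36: none
  a=37: (37, -14, 50), (37, 14, 50)  [2]
  a=38: (38, -34, 55), (38, 34, 55)  [2]
  a=39..45: none
  a=46: (46, -38, 47), (46, 38, 47)  [2]
  a=47..49: none
Total reduced forms: 1 + 1 + 2 + 2 + 2 + 2 + 2 + 2 + 2 + 2 + 2 + 2 + 2 + 2 + 2 = 28
h = 28

28


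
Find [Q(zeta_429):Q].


The degree equals Euler's totient phi(429).
429 = 3 * 11 * 13
phi(429) = 240

240


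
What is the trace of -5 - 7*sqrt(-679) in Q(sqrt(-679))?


Tr(a + b*sqrt(d)) = (a + b*sqrt(d)) + (a - b*sqrt(d)) = 2a
= 2 * (-5)
= -10

-10


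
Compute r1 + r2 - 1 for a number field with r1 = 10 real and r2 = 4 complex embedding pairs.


By Dirichlet's unit theorem:
rank = r1 + r2 - 1
= 10 + 4 - 1
= 13

13


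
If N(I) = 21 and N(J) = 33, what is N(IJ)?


N(IJ) = N(I) * N(J)
= 21 * 33
= 693

693


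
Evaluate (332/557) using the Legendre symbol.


p = 557 is prime, so compute (332/557) with the reciprocity algorithm (Jacobi-symbol steps: pull out 2s via (2/n), flip via reciprocity, reduce):
  pull out 2: (2/557) = -1  (since 557 mod 8 = 5)
  pull out 2: (2/557) = -1  (since 557 mod 8 = 5)
  reciprocity: (83/557) -> +(557/83)
  reduce: (59/83)
  reciprocity: (59/83) -> -(83/59)
  reduce: (24/59)
  pull out 2: (2/59) = -1  (since 59 mod 8 = 3)
  pull out 2: (2/59) = -1  (since 59 mod 8 = 3)
  pull out 2: (2/59) = -1  (since 59 mod 8 = 3)
  reciprocity: (3/59) -> -(59/3)
  reduce: (2/3)
  pull out 2: (2/3) = -1  (since 3 mod 8 = 3)
  (1/3) = 1
Product of signs = 1
(332/557) = 1

1


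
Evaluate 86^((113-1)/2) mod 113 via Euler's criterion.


p = 113 is prime and the exponent is (p-1)/2 = 56, so by Euler's criterion 86^56 = (86/113) = +1 or -1 mod 113.
Compute by square-and-multiply:
  56 = 32 + 16 + 8 (binary 111000)
  Repeated squaring mod 113: 86^1 = 86, 86^2 = 51, 86^4 = 2, 86^8 = 4, 86^16 = 16, 86^32 = 30
  86^56 = 86^32 * 86^16 * 86^8 = 30 * 16 * 4 mod 113
    30 * 16 = 480 = 28 mod 113
    28 * 4 = 112 = 112 mod 113
  86^56 = 112 mod 113
Result 112 = p - 1 = -1 mod 113: 86 is a quadratic non-residue mod 113. As a residue in [0, p-1] the value is 112.
86^56 mod 113 = 112

112


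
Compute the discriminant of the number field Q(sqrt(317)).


For K = Q(sqrt(d)) with d squarefree: disc(K) = d if d = 1 mod 4, and disc(K) = 4d if d = 2 or 3 mod 4.
Here d = 317, and d mod 4 = 1.
d = 1 mod 4 (O_K = Z[(1+sqrt(d))/2]), so disc(K) = d = 317

317


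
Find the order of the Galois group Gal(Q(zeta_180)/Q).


|Gal(Q(zeta_180)/Q)| = phi(180)
= 48

48


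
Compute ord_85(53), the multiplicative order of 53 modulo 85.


We want ord_85(53), the smallest k >= 1 with 53^k = 1 mod 85.
n = 85 = 5 * 17, phi(85) = 64; the order divides phi(n).
Divisors of 64: 1, 2, 4, 8, 16, 32, 64
Repeated squaring mod 85: 53^1 = 53, 53^2 = 4, 53^4 = 16, 53^8 = 1, 53^16 = 1, 53^32 = 1, 53^64 = 1
Test divisors in increasing order:
  k=1: 53^1 = 53 mod 85
  k=2: 53^2 = 4 mod 85
  k=4: 53^4 = 16 mod 85
  k=8: 53^8 = 1 mod 85  <- first divisor giving 1
Order = 8

8


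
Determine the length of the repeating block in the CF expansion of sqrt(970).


Run the CF algorithm for sqrt(970).
a_0 = floor(sqrt(970)) = 31; set m_0=0, q_0=1.
Recurrence: m' = q*a - m,  q' = (d - m'^2)/q,  a' = floor((a_0 + m')/q').
  step 1: m=31, q=9, a=6
  step 2: m=23, q=49, a=1
  step 3: m=26, q=6, a=9
  step 4: m=28, q=31, a=1
  step 5: m=3, q=31, a=1
  step 6: m=28, q=6, a=9
  step 7: m=26, q=49, a=1
  step 8: m=23, q=9, a=6
  step 9: m=31, q=1, a=62
a_9 = 2*a_0 = 62, so the period closes here.
sqrt(970) = [31; 6, 1, 9, 1, 1, 9, 1, 6, 62]
Period length = 9

9


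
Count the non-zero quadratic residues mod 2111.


For prime p, the number of non-zero quadratic residues is (p-1)/2.
= (2111-1)/2
= 1055

1055


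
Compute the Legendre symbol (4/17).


p = 17 is prime, so compute (4/17) with the reciprocity algorithm (Jacobi-symbol steps: pull out 2s via (2/n), flip via reciprocity, reduce):
  pull out 2: (2/17) = +1  (since 17 mod 8 = 1)
  pull out 2: (2/17) = +1  (since 17 mod 8 = 1)
  (1/17) = 1
Product of signs = 1
(4/17) = 1

1


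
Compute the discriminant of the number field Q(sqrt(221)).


For K = Q(sqrt(d)) with d squarefree: disc(K) = d if d = 1 mod 4, and disc(K) = 4d if d = 2 or 3 mod 4.
Here d = 221, and d mod 4 = 1.
d = 1 mod 4 (O_K = Z[(1+sqrt(d))/2]), so disc(K) = d = 221

221


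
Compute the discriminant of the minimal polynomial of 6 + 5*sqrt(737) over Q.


The element 6 + 5*sqrt(737) has minimal polynomial:
x^2 - 12*x - 18389
Discriminant = (-12)^2 - 4*(-18389)
= 144 + 73556
= 73700

73700


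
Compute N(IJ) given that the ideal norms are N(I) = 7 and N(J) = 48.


N(IJ) = N(I) * N(J)
= 7 * 48
= 336

336


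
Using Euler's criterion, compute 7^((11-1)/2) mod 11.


p = 11 is prime and the exponent is (p-1)/2 = 5, so by Euler's criterion 7^5 = (7/11) = +1 or -1 mod 11.
Compute by square-and-multiply:
  5 = 4 + 1 (binary 101)
  Repeated squaring mod 11: 7^1 = 7, 7^2 = 5, 7^4 = 3
  7^5 = 7^4 * 7^1 = 3 * 7 mod 11
    3 * 7 = 21 = 10 mod 11
  7^5 = 10 mod 11
Result 10 = p - 1 = -1 mod 11: 7 is a quadratic non-residue mod 11. As a residue in [0, p-1] the value is 10.
7^5 mod 11 = 10

10


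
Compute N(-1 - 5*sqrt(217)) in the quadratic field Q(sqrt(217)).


N(a + b*sqrt(d)) = a^2 - d*b^2
= (-1)^2 - (217)*(-5)^2
= 1 - 5425
= -5424

-5424


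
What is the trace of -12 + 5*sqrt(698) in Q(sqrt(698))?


Tr(a + b*sqrt(d)) = (a + b*sqrt(d)) + (a - b*sqrt(d)) = 2a
= 2 * (-12)
= -24

-24


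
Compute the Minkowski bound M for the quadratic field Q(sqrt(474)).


d = 474, d mod 4 = 2, so disc(K) = 4d = 1896; |disc(K)| = 1896
Real quadratic field, so n = 2, s = r2 = 0, r1 = 2
M = (n!/n^n) * (4/pi)^s * sqrt(|disc(K)|) = (2!/2^2) * (4/pi)^0 * sqrt(1896)
= 0.5 * 1.000000 * 43.543082
= 21.7715

21.7715


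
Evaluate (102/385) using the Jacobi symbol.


Compute (102/385) via quadratic reciprocity:
  pull out 2: (2/385) = +1  (since 385 mod 8 = 1)
  reciprocity: (51/385) -> +(385/51)
  reduce: (28/51)
  pull out 2: (2/51) = -1  (since 51 mod 8 = 3)
  pull out 2: (2/51) = -1  (since 51 mod 8 = 3)
  reciprocity: (7/51) -> -(51/7)
  reduce: (2/7)
  pull out 2: (2/7) = +1  (since 7 mod 8 = 7)
  (1/7) = 1
Product of signs = -1

-1


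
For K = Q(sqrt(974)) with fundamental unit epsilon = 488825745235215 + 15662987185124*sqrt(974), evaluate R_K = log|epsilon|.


epsilon = 488825745235215 + 15662987185124*sqrt(974)
= 9.7765e+14
R = ln(9.7765e+14)
= 34.5162

34.5162


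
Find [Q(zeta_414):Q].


The degree equals Euler's totient phi(414).
414 = 2 * 3^2 * 23
phi(414) = 132

132


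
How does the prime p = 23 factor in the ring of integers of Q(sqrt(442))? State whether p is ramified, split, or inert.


K = Q(sqrt(442)). Since d mod 4 = 2, disc(K) = 1768.
Check p | disc: 1768 mod 23 = 20.
p does not divide disc. Compute Legendre symbol (d/p):
5^((23-1)/2) mod 23 = -1
(d/p) = -1, so p is inert: (p) stays prime with e=1, f=2, g=1.
Therefore p is inert.

inert


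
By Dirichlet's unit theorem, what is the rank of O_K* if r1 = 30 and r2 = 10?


By Dirichlet's unit theorem:
rank = r1 + r2 - 1
= 30 + 10 - 1
= 39

39


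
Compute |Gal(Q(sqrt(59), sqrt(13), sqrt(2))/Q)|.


The 3 square roots of distinct primes are multiplicatively independent over Q,
so [K:Q] = 2^3 and Gal(K/Q) is isomorphic to (Z/2Z)^3.
|Gal| = 2^3 = 8

8


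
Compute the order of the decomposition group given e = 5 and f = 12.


|D_P| = e * f
= 5 * 12
= 60

60


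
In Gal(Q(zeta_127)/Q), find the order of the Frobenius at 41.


The Frobenius at p in Gal(Q(zeta_n)/Q) = (Z/nZ)* is the class of p, so its order is ord_127(41), the smallest k >= 1 with 41^k = 1 mod 127.
n = 127 = 127, phi(127) = 126; the order divides phi(n).
Divisors of 126: 1, 2, 3, 6, 7, 9, 14, 18, 21, 42, 63, 126
Repeated squaring mod 127: 41^1 = 41, 41^2 = 30, 41^4 = 11, 41^8 = 121, 41^16 = 36, 41^32 = 26, 41^64 = 41
Test divisors in increasing order:
  k=1: 41^1 = 41 mod 127
  k=2: 41^2 = 30 mod 127
  k=3: 41^3 = 30 * 41 = 87 mod 127
  k=6: 41^6 = 11 * 30 = 76 mod 127
  k=7: 41^7 = 11 * 30 * 41 = 68 mod 127
  k=9: 41^9 = 121 * 41 = 8 mod 127
  k=14: 41^14 = 121 * 11 * 30 = 52 mod 127
  k=18: 41^18 = 36 * 30 = 64 mod 127
  k=21: 41^21 = 36 * 11 * 41 = 107 mod 127
  k=42: 41^42 = 26 * 121 * 30 = 19 mod 127
  k=63: 41^63 = 26 * 36 * 121 * 11 * 30 * 41 = 1 mod 127  <- first divisor giving 1
Order = 63

63


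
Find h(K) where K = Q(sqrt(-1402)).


K = Q(sqrt(-1402)). d mod 4 = 2, so D = disc(K) = 4d = -5608
h(K) equals the number of primitive reduced positive-definite forms (a, b, c) = a*x^2 + b*x*y + c*y^2 with b^2 - 4ac = D,
where reduced means |b| <= a <= c, with b >= 0 whenever |b| = a or a = c, and primitive means gcd(a, b, c) = 1.
Reduced forces 3a^2 <= |D| = 5608, so 1 <= a <= 43; b must have the parity of D, and c = (b^2 - D)/(4a) must be an integer >= a.
Enumerate a = 1..43, b in [-a, a]:
  a=1: (1, 0, 1402)  [1]
  a=2: (2, 0, 701)  [1]
  a=3..16: none
  a=17: (17, -6, 83), (17, 6, 83)  [2]
  a=18: none
  a=19: (19, -4, 74), (19, 4, 74)  [2]
  a=20..22: none
  a=23: (23, -2, 61), (23, 2, 61)  [2]
  a=24..33: none
  a=34: (34, -28, 47), (34, 28, 47)  [2]
  a=35..36: none
  a=37: (37, -4, 38), (37, 4, 38)  [2]
  a=38..40: none
  a=41: (41, -38, 43), (41, 38, 43)  [2]
  a=42..43: none
Total reduced forms: 1 + 1 + 2 + 2 + 2 + 2 + 2 + 2 = 14
h = 14

14


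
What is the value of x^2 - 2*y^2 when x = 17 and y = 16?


x^2 - d*y^2
= 17^2 - 2*16^2
= 289 - 512
= -223

-223


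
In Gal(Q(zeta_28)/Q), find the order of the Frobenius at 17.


The Frobenius at p in Gal(Q(zeta_n)/Q) = (Z/nZ)* is the class of p, so its order is ord_28(17), the smallest k >= 1 with 17^k = 1 mod 28.
n = 28 = 2^2 * 7, phi(28) = 12; the order divides phi(n).
Divisors of 12: 1, 2, 3, 4, 6, 12
Repeated squaring mod 28: 17^1 = 17, 17^2 = 9, 17^4 = 25, 17^8 = 9
Test divisors in increasing order:
  k=1: 17^1 = 17 mod 28
  k=2: 17^2 = 9 mod 28
  k=3: 17^3 = 9 * 17 = 13 mod 28
  k=4: 17^4 = 25 mod 28
  k=6: 17^6 = 25 * 9 = 1 mod 28  <- first divisor giving 1
Order = 6

6


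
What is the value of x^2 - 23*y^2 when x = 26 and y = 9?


x^2 - d*y^2
= 26^2 - 23*9^2
= 676 - 1863
= -1187

-1187


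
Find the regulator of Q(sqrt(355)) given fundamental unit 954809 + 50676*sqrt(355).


epsilon = 954809 + 50676*sqrt(355)
= 1.9096e+06
R = ln(1.9096e+06)
= 14.4624

14.4624


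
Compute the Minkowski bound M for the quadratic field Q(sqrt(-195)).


d = -195, d mod 4 = 1, so disc(K) = d = -195; |disc(K)| = 195
Imaginary quadratic field, so n = 2, s = r2 = 1, r1 = 0
M = (n!/n^n) * (4/pi)^s * sqrt(|disc(K)|) = (2!/2^2) * (4/pi)^1 * sqrt(195)
= 0.5 * 1.273240 * 13.964240
= 8.8899

8.8899


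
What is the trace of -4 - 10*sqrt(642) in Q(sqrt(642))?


Tr(a + b*sqrt(d)) = (a + b*sqrt(d)) + (a - b*sqrt(d)) = 2a
= 2 * (-4)
= -8

-8


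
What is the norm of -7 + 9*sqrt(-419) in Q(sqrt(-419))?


N(a + b*sqrt(d)) = a^2 - d*b^2
= (-7)^2 - (-419)*(9)^2
= 49 + 33939
= 33988

33988


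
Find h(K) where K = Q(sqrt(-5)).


K = Q(sqrt(-5)). d mod 4 = 3, so D = disc(K) = 4d = -20
h(K) equals the number of primitive reduced positive-definite forms (a, b, c) = a*x^2 + b*x*y + c*y^2 with b^2 - 4ac = D,
where reduced means |b| <= a <= c, with b >= 0 whenever |b| = a or a = c, and primitive means gcd(a, b, c) = 1.
Reduced forces 3a^2 <= |D| = 20, so 1 <= a <= 2; b must have the parity of D, and c = (b^2 - D)/(4a) must be an integer >= a.
Enumerate a = 1..2, b in [-a, a]:
  a=1: (1, 0, 5)  [1]
  a=2: (2, 2, 3)  [1]
Total reduced forms: 1 + 1 = 2
h = 2

2


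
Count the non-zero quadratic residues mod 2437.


For prime p, the number of non-zero quadratic residues is (p-1)/2.
= (2437-1)/2
= 1218

1218


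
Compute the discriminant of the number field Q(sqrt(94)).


For K = Q(sqrt(d)) with d squarefree: disc(K) = d if d = 1 mod 4, and disc(K) = 4d if d = 2 or 3 mod 4.
Here d = 94, and d mod 4 = 2.
d = 2 mod 4, not 1 (O_K = Z[sqrt(d)]), so disc(K) = 4d = 4 * (94) = 376

376


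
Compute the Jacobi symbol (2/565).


Compute (2/565) via quadratic reciprocity:
  pull out 2: (2/565) = -1  (since 565 mod 8 = 5)
  (1/565) = 1
Product of signs = -1

-1


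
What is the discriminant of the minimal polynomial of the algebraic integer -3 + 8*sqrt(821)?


The element -3 + 8*sqrt(821) has minimal polynomial:
x^2 + 6*x - 52535
Discriminant = (6)^2 - 4*(-52535)
= 36 + 210140
= 210176

210176


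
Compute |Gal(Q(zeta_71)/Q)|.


|Gal(Q(zeta_71)/Q)| = phi(71)
= 70

70


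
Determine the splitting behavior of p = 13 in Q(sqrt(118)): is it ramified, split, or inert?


K = Q(sqrt(118)). Since d mod 4 = 2, disc(K) = 472.
Check p | disc: 472 mod 13 = 4.
p does not divide disc. Compute Legendre symbol (d/p):
1^((13-1)/2) mod 13 = 1
(d/p) = 1, so p splits: (p) = P*P' with e=1, f=1, g=2.
Therefore p is split.

split


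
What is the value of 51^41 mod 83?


p = 83 is prime and the exponent is (p-1)/2 = 41, so by Euler's criterion 51^41 = (51/83) = +1 or -1 mod 83.
Compute by square-and-multiply:
  41 = 32 + 8 + 1 (binary 101001)
  Repeated squaring mod 83: 51^1 = 51, 51^2 = 28, 51^4 = 37, 51^8 = 41, 51^16 = 21, 51^32 = 26
  51^41 = 51^32 * 51^8 * 51^1 = 26 * 41 * 51 mod 83
    26 * 41 = 1066 = 70 mod 83
    70 * 51 = 3570 = 1 mod 83
  51^41 = 1 mod 83
Result 1: 51 is a quadratic residue mod 83.
51^41 mod 83 = 1

1


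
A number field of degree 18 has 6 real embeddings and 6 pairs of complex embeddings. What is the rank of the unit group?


By Dirichlet's unit theorem:
rank = r1 + r2 - 1
= 6 + 6 - 1
= 11

11


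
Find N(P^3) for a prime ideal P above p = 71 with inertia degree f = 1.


N(P^a) = p^(a*f)
= 71^(3*1)
= 71^3
= 357911

357911


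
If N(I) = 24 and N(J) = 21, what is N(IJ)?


N(IJ) = N(I) * N(J)
= 24 * 21
= 504

504


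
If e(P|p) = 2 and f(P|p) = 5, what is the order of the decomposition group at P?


|D_P| = e * f
= 2 * 5
= 10

10
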